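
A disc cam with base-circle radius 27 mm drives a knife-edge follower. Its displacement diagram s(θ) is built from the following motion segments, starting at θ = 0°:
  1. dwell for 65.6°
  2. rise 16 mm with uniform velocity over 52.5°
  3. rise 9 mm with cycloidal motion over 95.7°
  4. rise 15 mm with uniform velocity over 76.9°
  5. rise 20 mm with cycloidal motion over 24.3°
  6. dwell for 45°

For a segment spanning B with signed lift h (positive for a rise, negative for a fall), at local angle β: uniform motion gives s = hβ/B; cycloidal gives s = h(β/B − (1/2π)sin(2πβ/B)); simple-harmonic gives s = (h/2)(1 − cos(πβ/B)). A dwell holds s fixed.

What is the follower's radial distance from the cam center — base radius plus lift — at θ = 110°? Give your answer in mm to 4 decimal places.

seg 1 [0°–65.6°] dwell: s stays 0.0000
seg 2 [65.6°–118.1°] uniform, h=16: θ=110° here. β=44.4, B=52.5. 16·44.4/52.5 = 13.5314 → s = 13.5314
radial distance = base radius + s = 27 + 13.5314 = 40.5314

40.5314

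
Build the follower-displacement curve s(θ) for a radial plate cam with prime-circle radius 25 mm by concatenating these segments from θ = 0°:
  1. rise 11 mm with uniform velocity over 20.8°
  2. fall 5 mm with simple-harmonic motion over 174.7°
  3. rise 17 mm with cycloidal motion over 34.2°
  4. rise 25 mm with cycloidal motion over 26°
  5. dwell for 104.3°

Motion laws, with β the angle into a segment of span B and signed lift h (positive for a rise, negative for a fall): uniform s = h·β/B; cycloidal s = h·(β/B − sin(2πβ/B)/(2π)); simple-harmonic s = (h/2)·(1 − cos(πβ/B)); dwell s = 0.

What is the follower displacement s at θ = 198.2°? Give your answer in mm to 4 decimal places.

seg 1 [0°–20.8°] uniform, h=11: full span → s += 11 → s = 11.0000
seg 2 [20.8°–195.5°] simple-harmonic, h=-5: full span → s += -5 → s = 6.0000
seg 3 [195.5°–229.7°] cycloidal, h=17: θ=198.2° here. β=2.7, B=34.2. 17·(0.0789 − sin(2π·0.0789)/(2π)) = 0.0544 → s = 6.0544

6.0544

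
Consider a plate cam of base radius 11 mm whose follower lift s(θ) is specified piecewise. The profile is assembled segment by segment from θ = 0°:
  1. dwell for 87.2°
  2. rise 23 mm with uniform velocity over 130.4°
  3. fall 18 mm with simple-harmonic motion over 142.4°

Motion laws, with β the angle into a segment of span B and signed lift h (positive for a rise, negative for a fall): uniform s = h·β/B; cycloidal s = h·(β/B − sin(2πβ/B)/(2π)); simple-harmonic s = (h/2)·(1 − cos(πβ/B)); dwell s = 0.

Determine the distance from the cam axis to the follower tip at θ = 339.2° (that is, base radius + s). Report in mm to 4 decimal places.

seg 1 [0°–87.2°] dwell: s stays 0.0000
seg 2 [87.2°–217.6°] uniform, h=23: full span → s += 23 → s = 23.0000
seg 3 [217.6°–360°] simple-harmonic, h=-18: θ=339.2° here. β=121.6, B=142.4. -18/2·(1 − cos(π·0.8539)) = -17.0689 → s = 5.9311
radial distance = base radius + s = 11 + 5.9311 = 16.9311

16.9311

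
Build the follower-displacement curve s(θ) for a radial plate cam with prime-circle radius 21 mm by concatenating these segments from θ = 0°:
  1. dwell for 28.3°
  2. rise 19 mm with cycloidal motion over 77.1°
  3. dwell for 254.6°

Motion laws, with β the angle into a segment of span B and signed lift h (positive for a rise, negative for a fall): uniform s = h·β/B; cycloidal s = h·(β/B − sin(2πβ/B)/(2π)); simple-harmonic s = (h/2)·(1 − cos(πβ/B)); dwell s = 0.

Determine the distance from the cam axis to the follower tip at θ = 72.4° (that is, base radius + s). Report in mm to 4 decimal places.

seg 1 [0°–28.3°] dwell: s stays 0.0000
seg 2 [28.3°–105.4°] cycloidal, h=19: θ=72.4° here. β=44.1, B=77.1. 19·(0.5720 − sin(2π·0.5720)/(2π)) = 12.1893 → s = 12.1893
radial distance = base radius + s = 21 + 12.1893 = 33.1893

33.1893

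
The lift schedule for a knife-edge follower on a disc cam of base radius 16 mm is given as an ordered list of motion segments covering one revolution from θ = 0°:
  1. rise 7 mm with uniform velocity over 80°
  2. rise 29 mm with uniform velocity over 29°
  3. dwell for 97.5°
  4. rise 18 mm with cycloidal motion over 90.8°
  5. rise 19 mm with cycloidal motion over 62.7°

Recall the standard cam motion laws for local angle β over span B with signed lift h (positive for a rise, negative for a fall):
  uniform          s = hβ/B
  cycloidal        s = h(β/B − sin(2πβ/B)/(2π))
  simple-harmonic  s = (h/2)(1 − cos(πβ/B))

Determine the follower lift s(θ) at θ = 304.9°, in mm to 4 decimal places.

seg 1 [0°–80°] uniform, h=7: full span → s += 7 → s = 7.0000
seg 2 [80°–109°] uniform, h=29: full span → s += 29 → s = 36.0000
seg 3 [109°–206.5°] dwell: s stays 36.0000
seg 4 [206.5°–297.3°] cycloidal, h=18: full span → s += 18 → s = 54.0000
seg 5 [297.3°–360°] cycloidal, h=19: θ=304.9° here. β=7.6, B=62.7. 19·(0.1212 − sin(2π·0.1212)/(2π)) = 0.2163 → s = 54.2163

54.2163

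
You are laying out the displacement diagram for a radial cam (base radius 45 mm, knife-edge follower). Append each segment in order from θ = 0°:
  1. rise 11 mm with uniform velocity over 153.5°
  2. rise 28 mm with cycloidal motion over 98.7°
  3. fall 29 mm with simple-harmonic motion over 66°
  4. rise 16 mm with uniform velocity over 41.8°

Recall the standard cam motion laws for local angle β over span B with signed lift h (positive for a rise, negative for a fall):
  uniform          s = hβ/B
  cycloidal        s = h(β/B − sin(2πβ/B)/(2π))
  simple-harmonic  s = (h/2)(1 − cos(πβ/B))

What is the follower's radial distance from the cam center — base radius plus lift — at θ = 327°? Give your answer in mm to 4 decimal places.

seg 1 [0°–153.5°] uniform, h=11: full span → s += 11 → s = 11.0000
seg 2 [153.5°–252.2°] cycloidal, h=28: full span → s += 28 → s = 39.0000
seg 3 [252.2°–318.2°] simple-harmonic, h=-29: full span → s += -29 → s = 10.0000
seg 4 [318.2°–360°] uniform, h=16: θ=327° here. β=8.8, B=41.8. 16·8.8/41.8 = 3.3684 → s = 13.3684
radial distance = base radius + s = 45 + 13.3684 = 58.3684

58.3684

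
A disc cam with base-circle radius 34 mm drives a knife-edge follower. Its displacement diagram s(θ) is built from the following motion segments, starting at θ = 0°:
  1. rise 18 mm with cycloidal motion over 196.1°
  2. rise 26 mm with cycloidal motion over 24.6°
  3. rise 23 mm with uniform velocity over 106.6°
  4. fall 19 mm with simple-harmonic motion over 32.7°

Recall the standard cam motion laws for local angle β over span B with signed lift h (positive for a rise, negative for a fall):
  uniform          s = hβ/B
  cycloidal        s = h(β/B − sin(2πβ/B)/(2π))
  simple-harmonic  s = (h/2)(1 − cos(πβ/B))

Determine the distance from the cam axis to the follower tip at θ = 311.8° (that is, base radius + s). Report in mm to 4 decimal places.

seg 1 [0°–196.1°] cycloidal, h=18: full span → s += 18 → s = 18.0000
seg 2 [196.1°–220.7°] cycloidal, h=26: full span → s += 26 → s = 44.0000
seg 3 [220.7°–327.3°] uniform, h=23: θ=311.8° here. β=91.1, B=106.6. 23·91.1/106.6 = 19.6557 → s = 63.6557
radial distance = base radius + s = 34 + 63.6557 = 97.6557

97.6557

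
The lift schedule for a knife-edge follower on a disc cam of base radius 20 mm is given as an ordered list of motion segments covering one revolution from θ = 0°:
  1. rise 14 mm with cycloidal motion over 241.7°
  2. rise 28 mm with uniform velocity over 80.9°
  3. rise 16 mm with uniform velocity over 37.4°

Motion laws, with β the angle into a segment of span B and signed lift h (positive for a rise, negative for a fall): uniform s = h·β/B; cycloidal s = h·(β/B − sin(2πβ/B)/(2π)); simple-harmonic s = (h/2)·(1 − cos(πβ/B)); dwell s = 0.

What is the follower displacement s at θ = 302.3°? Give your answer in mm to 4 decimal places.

seg 1 [0°–241.7°] cycloidal, h=14: full span → s += 14 → s = 14.0000
seg 2 [241.7°–322.6°] uniform, h=28: θ=302.3° here. β=60.6, B=80.9. 28·60.6/80.9 = 20.9740 → s = 34.9740

34.9740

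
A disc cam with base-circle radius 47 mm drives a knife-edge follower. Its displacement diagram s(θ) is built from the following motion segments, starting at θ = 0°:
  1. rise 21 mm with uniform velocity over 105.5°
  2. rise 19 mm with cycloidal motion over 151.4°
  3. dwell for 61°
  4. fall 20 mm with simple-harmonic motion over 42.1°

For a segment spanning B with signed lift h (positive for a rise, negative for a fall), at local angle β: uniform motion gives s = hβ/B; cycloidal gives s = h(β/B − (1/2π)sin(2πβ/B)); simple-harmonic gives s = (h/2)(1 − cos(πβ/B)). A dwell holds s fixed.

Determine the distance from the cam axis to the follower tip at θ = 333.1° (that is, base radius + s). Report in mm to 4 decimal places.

seg 1 [0°–105.5°] uniform, h=21: full span → s += 21 → s = 21.0000
seg 2 [105.5°–256.9°] cycloidal, h=19: full span → s += 19 → s = 40.0000
seg 3 [256.9°–317.9°] dwell: s stays 40.0000
seg 4 [317.9°–360°] simple-harmonic, h=-20: θ=333.1° here. β=15.2, B=42.1. -20/2·(1 − cos(π·0.3610)) = -5.7719 → s = 34.2281
radial distance = base radius + s = 47 + 34.2281 = 81.2281

81.2281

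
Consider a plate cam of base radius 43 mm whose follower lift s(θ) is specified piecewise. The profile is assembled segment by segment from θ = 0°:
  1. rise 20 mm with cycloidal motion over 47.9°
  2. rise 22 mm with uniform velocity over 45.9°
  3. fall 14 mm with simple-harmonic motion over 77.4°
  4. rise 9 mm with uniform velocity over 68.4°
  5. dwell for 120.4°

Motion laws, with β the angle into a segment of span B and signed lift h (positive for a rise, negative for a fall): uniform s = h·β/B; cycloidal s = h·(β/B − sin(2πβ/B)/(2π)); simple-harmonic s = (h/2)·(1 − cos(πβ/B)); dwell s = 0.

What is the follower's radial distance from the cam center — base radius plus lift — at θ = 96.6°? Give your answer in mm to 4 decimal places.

seg 1 [0°–47.9°] cycloidal, h=20: full span → s += 20 → s = 20.0000
seg 2 [47.9°–93.8°] uniform, h=22: full span → s += 22 → s = 42.0000
seg 3 [93.8°–171.2°] simple-harmonic, h=-14: θ=96.6° here. β=2.8, B=77.4. -14/2·(1 − cos(π·0.0362)) = -0.0452 → s = 41.9548
radial distance = base radius + s = 43 + 41.9548 = 84.9548

84.9548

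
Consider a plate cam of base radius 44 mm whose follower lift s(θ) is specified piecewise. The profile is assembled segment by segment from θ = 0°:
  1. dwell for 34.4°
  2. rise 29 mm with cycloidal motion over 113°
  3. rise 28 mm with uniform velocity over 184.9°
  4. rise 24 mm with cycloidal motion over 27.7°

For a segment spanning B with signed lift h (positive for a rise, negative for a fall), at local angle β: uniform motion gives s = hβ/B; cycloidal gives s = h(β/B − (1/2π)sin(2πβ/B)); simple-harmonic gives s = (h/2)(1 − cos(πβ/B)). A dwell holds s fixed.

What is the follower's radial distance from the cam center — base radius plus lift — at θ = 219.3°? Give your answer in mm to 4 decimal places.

seg 1 [0°–34.4°] dwell: s stays 0.0000
seg 2 [34.4°–147.4°] cycloidal, h=29: full span → s += 29 → s = 29.0000
seg 3 [147.4°–332.3°] uniform, h=28: θ=219.3° here. β=71.9, B=184.9. 28·71.9/184.9 = 10.8880 → s = 39.8880
radial distance = base radius + s = 44 + 39.8880 = 83.8880

83.8880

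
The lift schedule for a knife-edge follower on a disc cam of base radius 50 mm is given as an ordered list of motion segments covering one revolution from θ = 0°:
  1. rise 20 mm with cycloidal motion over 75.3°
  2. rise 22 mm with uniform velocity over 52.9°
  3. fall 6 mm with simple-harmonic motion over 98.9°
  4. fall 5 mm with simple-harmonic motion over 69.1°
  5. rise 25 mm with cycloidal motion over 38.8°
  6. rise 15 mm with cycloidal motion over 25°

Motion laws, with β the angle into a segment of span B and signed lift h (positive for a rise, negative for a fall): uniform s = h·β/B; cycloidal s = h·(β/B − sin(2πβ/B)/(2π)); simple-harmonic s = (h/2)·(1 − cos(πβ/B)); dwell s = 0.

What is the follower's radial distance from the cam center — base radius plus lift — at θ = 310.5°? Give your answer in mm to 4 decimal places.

seg 1 [0°–75.3°] cycloidal, h=20: full span → s += 20 → s = 20.0000
seg 2 [75.3°–128.2°] uniform, h=22: full span → s += 22 → s = 42.0000
seg 3 [128.2°–227.1°] simple-harmonic, h=-6: full span → s += -6 → s = 36.0000
seg 4 [227.1°–296.2°] simple-harmonic, h=-5: full span → s += -5 → s = 31.0000
seg 5 [296.2°–335°] cycloidal, h=25: θ=310.5° here. β=14.3, B=38.8. 25·(0.3686 − sin(2π·0.3686)/(2π)) = 6.2889 → s = 37.2889
radial distance = base radius + s = 50 + 37.2889 = 87.2889

87.2889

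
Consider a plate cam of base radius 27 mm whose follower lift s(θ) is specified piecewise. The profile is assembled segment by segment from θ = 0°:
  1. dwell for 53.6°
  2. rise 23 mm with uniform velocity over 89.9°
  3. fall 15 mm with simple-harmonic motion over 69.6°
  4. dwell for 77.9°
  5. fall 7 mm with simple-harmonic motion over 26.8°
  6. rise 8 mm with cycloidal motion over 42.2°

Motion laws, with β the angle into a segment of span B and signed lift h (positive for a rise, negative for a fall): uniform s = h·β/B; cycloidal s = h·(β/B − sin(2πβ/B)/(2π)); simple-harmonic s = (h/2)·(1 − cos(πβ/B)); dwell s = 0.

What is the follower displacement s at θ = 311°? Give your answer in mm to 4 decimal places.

seg 1 [0°–53.6°] dwell: s stays 0.0000
seg 2 [53.6°–143.5°] uniform, h=23: full span → s += 23 → s = 23.0000
seg 3 [143.5°–213.1°] simple-harmonic, h=-15: full span → s += -15 → s = 8.0000
seg 4 [213.1°–291°] dwell: s stays 8.0000
seg 5 [291°–317.8°] simple-harmonic, h=-7: θ=311° here. β=20, B=26.8. -7/2·(1 − cos(π·0.7463)) = -5.9457 → s = 2.0543

2.0543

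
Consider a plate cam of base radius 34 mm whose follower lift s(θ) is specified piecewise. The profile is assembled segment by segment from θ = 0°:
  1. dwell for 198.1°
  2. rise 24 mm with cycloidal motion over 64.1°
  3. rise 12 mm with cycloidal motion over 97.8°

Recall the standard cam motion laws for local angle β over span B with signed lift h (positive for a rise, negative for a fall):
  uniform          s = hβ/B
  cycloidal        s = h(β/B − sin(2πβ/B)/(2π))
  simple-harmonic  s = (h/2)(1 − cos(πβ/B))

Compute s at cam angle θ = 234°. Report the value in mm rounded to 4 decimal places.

seg 1 [0°–198.1°] dwell: s stays 0.0000
seg 2 [198.1°–262.2°] cycloidal, h=24: θ=234° here. β=35.9, B=64.1. 24·(0.5601 − sin(2π·0.5601)/(2π)) = 14.8490 → s = 14.8490

14.8490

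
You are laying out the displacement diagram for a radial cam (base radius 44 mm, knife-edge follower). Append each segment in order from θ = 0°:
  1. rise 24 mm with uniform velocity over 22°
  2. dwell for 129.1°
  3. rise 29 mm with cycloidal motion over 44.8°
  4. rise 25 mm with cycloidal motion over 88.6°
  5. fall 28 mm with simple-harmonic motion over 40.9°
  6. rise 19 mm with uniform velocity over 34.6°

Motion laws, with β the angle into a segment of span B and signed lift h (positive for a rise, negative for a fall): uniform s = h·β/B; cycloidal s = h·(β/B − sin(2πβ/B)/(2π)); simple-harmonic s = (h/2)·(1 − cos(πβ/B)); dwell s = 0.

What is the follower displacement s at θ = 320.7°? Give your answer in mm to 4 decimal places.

seg 1 [0°–22°] uniform, h=24: full span → s += 24 → s = 24.0000
seg 2 [22°–151.1°] dwell: s stays 24.0000
seg 3 [151.1°–195.9°] cycloidal, h=29: full span → s += 29 → s = 53.0000
seg 4 [195.9°–284.5°] cycloidal, h=25: full span → s += 25 → s = 78.0000
seg 5 [284.5°–325.4°] simple-harmonic, h=-28: θ=320.7° here. β=36.2, B=40.9. -28/2·(1 − cos(π·0.8851)) = -27.0975 → s = 50.9025

50.9025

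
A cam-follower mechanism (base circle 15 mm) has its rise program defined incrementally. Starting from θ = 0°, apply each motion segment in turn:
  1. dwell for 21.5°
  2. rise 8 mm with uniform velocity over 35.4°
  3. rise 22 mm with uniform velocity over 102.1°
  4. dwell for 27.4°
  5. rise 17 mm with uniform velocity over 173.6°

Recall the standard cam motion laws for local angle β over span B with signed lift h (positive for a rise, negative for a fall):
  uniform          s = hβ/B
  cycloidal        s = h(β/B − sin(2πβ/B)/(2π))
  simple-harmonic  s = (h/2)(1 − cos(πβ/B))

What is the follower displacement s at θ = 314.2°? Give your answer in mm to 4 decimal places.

seg 1 [0°–21.5°] dwell: s stays 0.0000
seg 2 [21.5°–56.9°] uniform, h=8: full span → s += 8 → s = 8.0000
seg 3 [56.9°–159°] uniform, h=22: full span → s += 22 → s = 30.0000
seg 4 [159°–186.4°] dwell: s stays 30.0000
seg 5 [186.4°–360°] uniform, h=17: θ=314.2° here. β=127.8, B=173.6. 17·127.8/173.6 = 12.5150 → s = 42.5150

42.5150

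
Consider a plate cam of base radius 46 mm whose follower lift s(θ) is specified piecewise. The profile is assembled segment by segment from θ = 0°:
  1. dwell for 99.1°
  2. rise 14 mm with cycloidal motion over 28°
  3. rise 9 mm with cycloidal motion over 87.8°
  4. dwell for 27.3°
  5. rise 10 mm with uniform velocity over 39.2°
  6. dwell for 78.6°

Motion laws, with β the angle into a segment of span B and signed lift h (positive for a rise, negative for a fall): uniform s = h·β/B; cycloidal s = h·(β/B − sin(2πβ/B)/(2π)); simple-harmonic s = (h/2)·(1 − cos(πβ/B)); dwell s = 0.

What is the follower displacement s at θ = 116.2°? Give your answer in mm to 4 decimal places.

seg 1 [0°–99.1°] dwell: s stays 0.0000
seg 2 [99.1°–127.1°] cycloidal, h=14: θ=116.2° here. β=17.1, B=28. 14·(0.6107 − sin(2π·0.6107)/(2π)) = 9.9780 → s = 9.9780

9.9780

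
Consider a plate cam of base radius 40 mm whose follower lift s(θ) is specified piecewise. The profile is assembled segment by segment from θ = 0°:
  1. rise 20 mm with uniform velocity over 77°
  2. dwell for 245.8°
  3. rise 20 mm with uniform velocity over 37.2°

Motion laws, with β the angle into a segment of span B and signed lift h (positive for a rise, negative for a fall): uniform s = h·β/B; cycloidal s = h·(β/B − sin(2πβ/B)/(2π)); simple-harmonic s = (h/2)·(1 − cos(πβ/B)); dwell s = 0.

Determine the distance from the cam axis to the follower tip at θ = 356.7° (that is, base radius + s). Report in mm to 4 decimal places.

seg 1 [0°–77°] uniform, h=20: full span → s += 20 → s = 20.0000
seg 2 [77°–322.8°] dwell: s stays 20.0000
seg 3 [322.8°–360°] uniform, h=20: θ=356.7° here. β=33.9, B=37.2. 20·33.9/37.2 = 18.2258 → s = 38.2258
radial distance = base radius + s = 40 + 38.2258 = 78.2258

78.2258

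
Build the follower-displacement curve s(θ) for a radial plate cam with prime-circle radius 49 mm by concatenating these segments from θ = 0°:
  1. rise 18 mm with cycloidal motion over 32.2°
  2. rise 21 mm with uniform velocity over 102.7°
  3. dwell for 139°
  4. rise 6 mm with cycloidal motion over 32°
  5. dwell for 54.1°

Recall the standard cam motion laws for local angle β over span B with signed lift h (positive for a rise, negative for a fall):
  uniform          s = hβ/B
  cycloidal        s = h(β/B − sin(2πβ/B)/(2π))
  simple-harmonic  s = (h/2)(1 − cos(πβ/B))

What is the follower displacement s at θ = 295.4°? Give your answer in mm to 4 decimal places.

seg 1 [0°–32.2°] cycloidal, h=18: full span → s += 18 → s = 18.0000
seg 2 [32.2°–134.9°] uniform, h=21: full span → s += 21 → s = 39.0000
seg 3 [134.9°–273.9°] dwell: s stays 39.0000
seg 4 [273.9°–305.9°] cycloidal, h=6: θ=295.4° here. β=21.5, B=32. 6·(0.6719 − sin(2π·0.6719)/(2π)) = 4.8734 → s = 43.8734

43.8734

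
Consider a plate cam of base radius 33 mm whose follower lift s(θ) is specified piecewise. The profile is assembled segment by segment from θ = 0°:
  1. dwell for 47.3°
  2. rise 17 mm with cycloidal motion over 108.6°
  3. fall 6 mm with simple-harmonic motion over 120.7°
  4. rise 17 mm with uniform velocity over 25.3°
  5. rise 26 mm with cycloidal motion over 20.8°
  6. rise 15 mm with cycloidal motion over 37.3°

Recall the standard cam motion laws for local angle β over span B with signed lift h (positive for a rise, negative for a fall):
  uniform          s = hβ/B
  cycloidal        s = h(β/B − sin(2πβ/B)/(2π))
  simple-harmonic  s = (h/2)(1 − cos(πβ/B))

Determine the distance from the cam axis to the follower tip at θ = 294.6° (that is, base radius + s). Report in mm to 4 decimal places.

seg 1 [0°–47.3°] dwell: s stays 0.0000
seg 2 [47.3°–155.9°] cycloidal, h=17: full span → s += 17 → s = 17.0000
seg 3 [155.9°–276.6°] simple-harmonic, h=-6: full span → s += -6 → s = 11.0000
seg 4 [276.6°–301.9°] uniform, h=17: θ=294.6° here. β=18, B=25.3. 17·18/25.3 = 12.0949 → s = 23.0949
radial distance = base radius + s = 33 + 23.0949 = 56.0949

56.0949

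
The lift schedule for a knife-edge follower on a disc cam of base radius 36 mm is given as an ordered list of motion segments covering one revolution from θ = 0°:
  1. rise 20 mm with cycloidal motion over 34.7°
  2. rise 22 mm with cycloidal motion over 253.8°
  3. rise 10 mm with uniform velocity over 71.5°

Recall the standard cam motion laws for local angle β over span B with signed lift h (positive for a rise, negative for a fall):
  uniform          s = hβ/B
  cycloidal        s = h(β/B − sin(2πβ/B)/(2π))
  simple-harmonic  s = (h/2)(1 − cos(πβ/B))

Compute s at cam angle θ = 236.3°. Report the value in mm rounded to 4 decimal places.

seg 1 [0°–34.7°] cycloidal, h=20: full span → s += 20 → s = 20.0000
seg 2 [34.7°–288.5°] cycloidal, h=22: θ=236.3° here. β=201.6, B=253.8. 22·(0.7943 − sin(2π·0.7943)/(2π)) = 20.8417 → s = 40.8417

40.8417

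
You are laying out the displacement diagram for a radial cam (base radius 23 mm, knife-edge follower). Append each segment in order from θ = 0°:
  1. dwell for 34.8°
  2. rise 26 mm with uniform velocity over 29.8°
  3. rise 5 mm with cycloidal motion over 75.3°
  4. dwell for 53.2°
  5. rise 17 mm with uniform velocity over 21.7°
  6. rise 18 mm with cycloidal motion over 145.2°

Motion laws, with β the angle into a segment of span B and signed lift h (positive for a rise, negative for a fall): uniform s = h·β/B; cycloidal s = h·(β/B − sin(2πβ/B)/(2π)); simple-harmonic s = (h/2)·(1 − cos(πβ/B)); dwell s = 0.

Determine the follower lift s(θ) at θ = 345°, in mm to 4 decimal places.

seg 1 [0°–34.8°] dwell: s stays 0.0000
seg 2 [34.8°–64.6°] uniform, h=26: full span → s += 26 → s = 26.0000
seg 3 [64.6°–139.9°] cycloidal, h=5: full span → s += 5 → s = 31.0000
seg 4 [139.9°–193.1°] dwell: s stays 31.0000
seg 5 [193.1°–214.8°] uniform, h=17: full span → s += 17 → s = 48.0000
seg 6 [214.8°–360°] cycloidal, h=18: θ=345° here. β=130.2, B=145.2. 18·(0.8967 − sin(2π·0.8967)/(2π)) = 17.8721 → s = 65.8721

65.8721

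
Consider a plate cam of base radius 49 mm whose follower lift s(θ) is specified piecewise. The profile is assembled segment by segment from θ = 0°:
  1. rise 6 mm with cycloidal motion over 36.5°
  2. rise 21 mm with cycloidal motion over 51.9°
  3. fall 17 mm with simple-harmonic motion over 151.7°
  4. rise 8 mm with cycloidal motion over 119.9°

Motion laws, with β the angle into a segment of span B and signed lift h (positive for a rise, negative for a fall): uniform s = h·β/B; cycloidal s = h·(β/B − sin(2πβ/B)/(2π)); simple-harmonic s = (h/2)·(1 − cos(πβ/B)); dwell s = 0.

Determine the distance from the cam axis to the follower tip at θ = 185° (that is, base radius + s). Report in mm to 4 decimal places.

seg 1 [0°–36.5°] cycloidal, h=6: full span → s += 6 → s = 6.0000
seg 2 [36.5°–88.4°] cycloidal, h=21: full span → s += 21 → s = 27.0000
seg 3 [88.4°–240.1°] simple-harmonic, h=-17: θ=185° here. β=96.6, B=151.7. -17/2·(1 − cos(π·0.6368)) = -12.0412 → s = 14.9588
radial distance = base radius + s = 49 + 14.9588 = 63.9588

63.9588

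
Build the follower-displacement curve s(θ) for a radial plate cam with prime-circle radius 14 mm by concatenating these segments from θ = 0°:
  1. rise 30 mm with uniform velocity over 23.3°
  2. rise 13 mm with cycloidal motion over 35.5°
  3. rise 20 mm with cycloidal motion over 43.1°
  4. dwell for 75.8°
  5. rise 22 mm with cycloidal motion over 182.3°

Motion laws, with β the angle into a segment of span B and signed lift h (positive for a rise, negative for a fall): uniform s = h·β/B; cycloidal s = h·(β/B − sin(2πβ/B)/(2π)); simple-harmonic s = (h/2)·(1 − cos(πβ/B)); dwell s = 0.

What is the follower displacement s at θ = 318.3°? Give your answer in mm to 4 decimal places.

seg 1 [0°–23.3°] uniform, h=30: full span → s += 30 → s = 30.0000
seg 2 [23.3°–58.8°] cycloidal, h=13: full span → s += 13 → s = 43.0000
seg 3 [58.8°–101.9°] cycloidal, h=20: full span → s += 20 → s = 63.0000
seg 4 [101.9°–177.7°] dwell: s stays 63.0000
seg 5 [177.7°–360°] cycloidal, h=22: θ=318.3° here. β=140.6, B=182.3. 22·(0.7713 − sin(2π·0.7713)/(2π)) = 20.4379 → s = 83.4379

83.4379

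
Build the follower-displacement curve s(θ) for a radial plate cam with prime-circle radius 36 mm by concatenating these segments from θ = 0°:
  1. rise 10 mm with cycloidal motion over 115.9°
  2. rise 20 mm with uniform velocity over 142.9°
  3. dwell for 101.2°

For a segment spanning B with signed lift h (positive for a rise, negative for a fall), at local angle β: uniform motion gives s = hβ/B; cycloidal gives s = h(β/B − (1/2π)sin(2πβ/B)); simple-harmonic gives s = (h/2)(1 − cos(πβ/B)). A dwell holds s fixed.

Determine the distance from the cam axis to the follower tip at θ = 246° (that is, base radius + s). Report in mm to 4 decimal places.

seg 1 [0°–115.9°] cycloidal, h=10: full span → s += 10 → s = 10.0000
seg 2 [115.9°–258.8°] uniform, h=20: θ=246° here. β=130.1, B=142.9. 20·130.1/142.9 = 18.2085 → s = 28.2085
radial distance = base radius + s = 36 + 28.2085 = 64.2085

64.2085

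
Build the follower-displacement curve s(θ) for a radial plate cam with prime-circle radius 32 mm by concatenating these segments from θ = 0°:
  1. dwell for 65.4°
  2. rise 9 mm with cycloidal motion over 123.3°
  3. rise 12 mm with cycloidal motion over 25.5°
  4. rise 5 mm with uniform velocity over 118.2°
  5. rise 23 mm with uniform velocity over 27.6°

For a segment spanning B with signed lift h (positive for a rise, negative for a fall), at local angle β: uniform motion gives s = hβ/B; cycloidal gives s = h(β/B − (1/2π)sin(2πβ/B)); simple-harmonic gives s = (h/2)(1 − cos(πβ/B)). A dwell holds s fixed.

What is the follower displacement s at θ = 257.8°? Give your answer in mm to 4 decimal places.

seg 1 [0°–65.4°] dwell: s stays 0.0000
seg 2 [65.4°–188.7°] cycloidal, h=9: full span → s += 9 → s = 9.0000
seg 3 [188.7°–214.2°] cycloidal, h=12: full span → s += 12 → s = 21.0000
seg 4 [214.2°–332.4°] uniform, h=5: θ=257.8° here. β=43.6, B=118.2. 5·43.6/118.2 = 1.8443 → s = 22.8443

22.8443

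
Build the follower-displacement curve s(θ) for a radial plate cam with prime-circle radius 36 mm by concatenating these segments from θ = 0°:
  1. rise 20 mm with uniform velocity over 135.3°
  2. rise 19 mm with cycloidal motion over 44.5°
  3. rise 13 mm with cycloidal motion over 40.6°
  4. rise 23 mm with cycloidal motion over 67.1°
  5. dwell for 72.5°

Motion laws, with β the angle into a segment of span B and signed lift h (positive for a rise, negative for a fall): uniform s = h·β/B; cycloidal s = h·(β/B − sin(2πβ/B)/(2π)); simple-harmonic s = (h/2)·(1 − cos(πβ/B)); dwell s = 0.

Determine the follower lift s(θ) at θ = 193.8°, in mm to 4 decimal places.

seg 1 [0°–135.3°] uniform, h=20: full span → s += 20 → s = 20.0000
seg 2 [135.3°–179.8°] cycloidal, h=19: full span → s += 19 → s = 39.0000
seg 3 [179.8°–220.4°] cycloidal, h=13: θ=193.8° here. β=14, B=40.6. 13·(0.3448 − sin(2π·0.3448)/(2π)) = 2.7703 → s = 41.7703

41.7703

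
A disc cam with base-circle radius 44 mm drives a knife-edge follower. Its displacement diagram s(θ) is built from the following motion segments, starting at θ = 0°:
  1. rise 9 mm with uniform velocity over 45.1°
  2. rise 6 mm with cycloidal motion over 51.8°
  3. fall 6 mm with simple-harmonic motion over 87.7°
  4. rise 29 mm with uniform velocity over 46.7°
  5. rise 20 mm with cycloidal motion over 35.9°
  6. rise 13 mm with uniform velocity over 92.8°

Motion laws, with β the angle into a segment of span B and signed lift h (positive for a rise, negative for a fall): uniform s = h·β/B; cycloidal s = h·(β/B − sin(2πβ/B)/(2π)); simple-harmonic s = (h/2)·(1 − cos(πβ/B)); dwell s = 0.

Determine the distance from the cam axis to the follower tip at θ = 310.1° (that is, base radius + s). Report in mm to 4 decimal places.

seg 1 [0°–45.1°] uniform, h=9: full span → s += 9 → s = 9.0000
seg 2 [45.1°–96.9°] cycloidal, h=6: full span → s += 6 → s = 15.0000
seg 3 [96.9°–184.6°] simple-harmonic, h=-6: full span → s += -6 → s = 9.0000
seg 4 [184.6°–231.3°] uniform, h=29: full span → s += 29 → s = 38.0000
seg 5 [231.3°–267.2°] cycloidal, h=20: full span → s += 20 → s = 58.0000
seg 6 [267.2°–360°] uniform, h=13: θ=310.1° here. β=42.9, B=92.8. 13·42.9/92.8 = 6.0097 → s = 64.0097
radial distance = base radius + s = 44 + 64.0097 = 108.0097

108.0097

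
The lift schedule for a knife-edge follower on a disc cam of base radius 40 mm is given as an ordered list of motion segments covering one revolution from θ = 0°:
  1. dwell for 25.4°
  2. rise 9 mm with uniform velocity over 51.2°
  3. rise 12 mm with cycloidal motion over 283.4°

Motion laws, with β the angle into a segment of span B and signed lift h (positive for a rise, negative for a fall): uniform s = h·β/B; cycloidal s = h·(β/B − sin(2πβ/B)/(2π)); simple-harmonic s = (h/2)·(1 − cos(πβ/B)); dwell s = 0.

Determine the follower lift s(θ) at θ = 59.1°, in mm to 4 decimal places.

seg 1 [0°–25.4°] dwell: s stays 0.0000
seg 2 [25.4°–76.6°] uniform, h=9: θ=59.1° here. β=33.7, B=51.2. 9·33.7/51.2 = 5.9238 → s = 5.9238

5.9238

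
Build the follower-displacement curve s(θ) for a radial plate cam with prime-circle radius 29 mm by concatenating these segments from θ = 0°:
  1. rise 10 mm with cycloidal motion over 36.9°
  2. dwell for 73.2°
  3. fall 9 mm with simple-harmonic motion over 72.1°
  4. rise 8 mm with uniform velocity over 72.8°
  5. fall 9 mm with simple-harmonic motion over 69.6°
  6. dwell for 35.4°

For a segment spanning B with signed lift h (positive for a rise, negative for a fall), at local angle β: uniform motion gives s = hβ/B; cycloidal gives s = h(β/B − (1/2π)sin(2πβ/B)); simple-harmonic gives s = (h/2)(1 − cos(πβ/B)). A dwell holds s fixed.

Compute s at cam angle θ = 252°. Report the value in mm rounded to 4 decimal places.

seg 1 [0°–36.9°] cycloidal, h=10: full span → s += 10 → s = 10.0000
seg 2 [36.9°–110.1°] dwell: s stays 10.0000
seg 3 [110.1°–182.2°] simple-harmonic, h=-9: full span → s += -9 → s = 1.0000
seg 4 [182.2°–255°] uniform, h=8: θ=252° here. β=69.8, B=72.8. 8·69.8/72.8 = 7.6703 → s = 8.6703

8.6703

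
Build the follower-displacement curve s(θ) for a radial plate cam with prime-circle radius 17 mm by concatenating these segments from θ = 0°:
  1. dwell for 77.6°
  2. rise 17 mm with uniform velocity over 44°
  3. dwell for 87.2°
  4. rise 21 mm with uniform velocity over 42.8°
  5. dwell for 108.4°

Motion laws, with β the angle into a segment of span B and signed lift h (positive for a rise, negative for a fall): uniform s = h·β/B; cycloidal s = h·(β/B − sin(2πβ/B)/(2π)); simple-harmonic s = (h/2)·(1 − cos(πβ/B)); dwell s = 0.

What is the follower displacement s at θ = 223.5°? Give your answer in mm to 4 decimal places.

seg 1 [0°–77.6°] dwell: s stays 0.0000
seg 2 [77.6°–121.6°] uniform, h=17: full span → s += 17 → s = 17.0000
seg 3 [121.6°–208.8°] dwell: s stays 17.0000
seg 4 [208.8°–251.6°] uniform, h=21: θ=223.5° here. β=14.7, B=42.8. 21·14.7/42.8 = 7.2126 → s = 24.2126

24.2126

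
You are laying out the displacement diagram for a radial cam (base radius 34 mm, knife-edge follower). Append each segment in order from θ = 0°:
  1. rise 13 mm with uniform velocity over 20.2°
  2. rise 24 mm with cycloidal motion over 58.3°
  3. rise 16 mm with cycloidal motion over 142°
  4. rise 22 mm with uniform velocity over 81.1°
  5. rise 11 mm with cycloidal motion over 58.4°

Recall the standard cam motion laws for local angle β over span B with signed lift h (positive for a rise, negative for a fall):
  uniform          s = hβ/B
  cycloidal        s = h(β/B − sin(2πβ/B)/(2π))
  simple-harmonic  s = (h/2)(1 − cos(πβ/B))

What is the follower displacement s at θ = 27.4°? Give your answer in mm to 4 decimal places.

seg 1 [0°–20.2°] uniform, h=13: full span → s += 13 → s = 13.0000
seg 2 [20.2°–78.5°] cycloidal, h=24: θ=27.4° here. β=7.2, B=58.3. 24·(0.1235 − sin(2π·0.1235)/(2π)) = 0.2886 → s = 13.2886

13.2886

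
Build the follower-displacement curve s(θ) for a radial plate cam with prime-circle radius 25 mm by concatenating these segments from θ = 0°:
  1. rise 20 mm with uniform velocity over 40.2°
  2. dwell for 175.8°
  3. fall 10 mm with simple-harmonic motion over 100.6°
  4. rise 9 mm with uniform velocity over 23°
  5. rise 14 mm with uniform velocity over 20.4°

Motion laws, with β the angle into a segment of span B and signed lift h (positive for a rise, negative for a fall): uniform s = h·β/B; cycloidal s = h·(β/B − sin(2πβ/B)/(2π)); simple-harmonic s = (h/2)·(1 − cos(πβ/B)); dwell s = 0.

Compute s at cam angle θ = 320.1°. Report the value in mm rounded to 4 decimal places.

seg 1 [0°–40.2°] uniform, h=20: full span → s += 20 → s = 20.0000
seg 2 [40.2°–216°] dwell: s stays 20.0000
seg 3 [216°–316.6°] simple-harmonic, h=-10: full span → s += -10 → s = 10.0000
seg 4 [316.6°–339.6°] uniform, h=9: θ=320.1° here. β=3.5, B=23. 9·3.5/23 = 1.3696 → s = 11.3696

11.3696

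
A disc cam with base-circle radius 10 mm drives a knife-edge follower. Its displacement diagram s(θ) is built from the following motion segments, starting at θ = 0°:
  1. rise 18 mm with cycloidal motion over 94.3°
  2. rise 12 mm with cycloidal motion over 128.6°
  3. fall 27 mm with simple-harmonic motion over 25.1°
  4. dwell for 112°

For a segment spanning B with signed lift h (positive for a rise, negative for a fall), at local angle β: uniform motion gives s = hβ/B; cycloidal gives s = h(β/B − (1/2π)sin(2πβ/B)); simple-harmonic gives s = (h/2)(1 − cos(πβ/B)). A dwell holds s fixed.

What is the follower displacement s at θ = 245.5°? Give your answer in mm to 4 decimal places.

seg 1 [0°–94.3°] cycloidal, h=18: full span → s += 18 → s = 18.0000
seg 2 [94.3°–222.9°] cycloidal, h=12: full span → s += 12 → s = 30.0000
seg 3 [222.9°–248°] simple-harmonic, h=-27: θ=245.5° here. β=22.6, B=25.1. -27/2·(1 − cos(π·0.9004)) = -26.3445 → s = 3.6555

3.6555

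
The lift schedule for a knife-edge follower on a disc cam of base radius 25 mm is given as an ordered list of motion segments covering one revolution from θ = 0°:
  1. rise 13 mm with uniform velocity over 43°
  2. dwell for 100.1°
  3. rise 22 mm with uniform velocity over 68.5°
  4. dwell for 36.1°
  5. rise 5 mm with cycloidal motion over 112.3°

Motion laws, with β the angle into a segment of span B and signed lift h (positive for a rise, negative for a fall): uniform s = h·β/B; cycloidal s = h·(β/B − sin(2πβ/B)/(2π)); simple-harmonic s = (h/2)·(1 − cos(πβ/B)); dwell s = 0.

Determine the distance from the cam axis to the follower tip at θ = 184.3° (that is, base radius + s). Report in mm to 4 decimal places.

seg 1 [0°–43°] uniform, h=13: full span → s += 13 → s = 13.0000
seg 2 [43°–143.1°] dwell: s stays 13.0000
seg 3 [143.1°–211.6°] uniform, h=22: θ=184.3° here. β=41.2, B=68.5. 22·41.2/68.5 = 13.2321 → s = 26.2321
radial distance = base radius + s = 25 + 26.2321 = 51.2321

51.2321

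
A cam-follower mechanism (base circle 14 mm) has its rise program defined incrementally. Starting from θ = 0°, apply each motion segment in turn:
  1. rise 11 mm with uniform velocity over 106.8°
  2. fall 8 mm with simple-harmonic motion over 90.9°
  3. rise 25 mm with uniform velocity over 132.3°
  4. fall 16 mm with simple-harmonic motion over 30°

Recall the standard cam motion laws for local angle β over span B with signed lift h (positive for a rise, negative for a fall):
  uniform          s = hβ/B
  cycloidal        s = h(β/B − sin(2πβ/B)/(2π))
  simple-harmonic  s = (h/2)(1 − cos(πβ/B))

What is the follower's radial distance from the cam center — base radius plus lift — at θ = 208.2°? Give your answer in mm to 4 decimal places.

seg 1 [0°–106.8°] uniform, h=11: full span → s += 11 → s = 11.0000
seg 2 [106.8°–197.7°] simple-harmonic, h=-8: full span → s += -8 → s = 3.0000
seg 3 [197.7°–330°] uniform, h=25: θ=208.2° here. β=10.5, B=132.3. 25·10.5/132.3 = 1.9841 → s = 4.9841
radial distance = base radius + s = 14 + 4.9841 = 18.9841

18.9841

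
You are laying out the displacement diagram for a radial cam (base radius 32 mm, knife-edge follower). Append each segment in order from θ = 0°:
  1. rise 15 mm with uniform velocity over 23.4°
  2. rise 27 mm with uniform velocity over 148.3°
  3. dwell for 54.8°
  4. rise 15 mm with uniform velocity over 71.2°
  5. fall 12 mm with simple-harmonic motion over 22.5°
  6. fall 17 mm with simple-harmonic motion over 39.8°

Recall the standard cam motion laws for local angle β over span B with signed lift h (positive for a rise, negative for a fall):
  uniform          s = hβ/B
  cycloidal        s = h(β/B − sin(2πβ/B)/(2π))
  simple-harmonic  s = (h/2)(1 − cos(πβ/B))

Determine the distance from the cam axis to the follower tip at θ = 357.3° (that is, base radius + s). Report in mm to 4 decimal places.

seg 1 [0°–23.4°] uniform, h=15: full span → s += 15 → s = 15.0000
seg 2 [23.4°–171.7°] uniform, h=27: full span → s += 27 → s = 42.0000
seg 3 [171.7°–226.5°] dwell: s stays 42.0000
seg 4 [226.5°–297.7°] uniform, h=15: full span → s += 15 → s = 57.0000
seg 5 [297.7°–320.2°] simple-harmonic, h=-12: full span → s += -12 → s = 45.0000
seg 6 [320.2°–360°] simple-harmonic, h=-17: θ=357.3° here. β=37.1, B=39.8. -17/2·(1 − cos(π·0.9322)) = -16.8077 → s = 28.1923
radial distance = base radius + s = 32 + 28.1923 = 60.1923

60.1923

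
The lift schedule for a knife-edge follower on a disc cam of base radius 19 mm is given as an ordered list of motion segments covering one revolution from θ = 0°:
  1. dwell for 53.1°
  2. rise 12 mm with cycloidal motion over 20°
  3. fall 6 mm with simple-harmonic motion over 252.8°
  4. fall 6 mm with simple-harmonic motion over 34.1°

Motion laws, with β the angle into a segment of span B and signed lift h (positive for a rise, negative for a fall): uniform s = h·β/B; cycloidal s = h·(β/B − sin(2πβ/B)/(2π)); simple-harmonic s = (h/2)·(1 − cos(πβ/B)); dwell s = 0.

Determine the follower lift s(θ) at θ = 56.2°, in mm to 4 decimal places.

seg 1 [0°–53.1°] dwell: s stays 0.0000
seg 2 [53.1°–73.1°] cycloidal, h=12: θ=56.2° here. β=3.1, B=20. 12·(0.1550 − sin(2π·0.1550)/(2π)) = 0.2804 → s = 0.2804

0.2804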